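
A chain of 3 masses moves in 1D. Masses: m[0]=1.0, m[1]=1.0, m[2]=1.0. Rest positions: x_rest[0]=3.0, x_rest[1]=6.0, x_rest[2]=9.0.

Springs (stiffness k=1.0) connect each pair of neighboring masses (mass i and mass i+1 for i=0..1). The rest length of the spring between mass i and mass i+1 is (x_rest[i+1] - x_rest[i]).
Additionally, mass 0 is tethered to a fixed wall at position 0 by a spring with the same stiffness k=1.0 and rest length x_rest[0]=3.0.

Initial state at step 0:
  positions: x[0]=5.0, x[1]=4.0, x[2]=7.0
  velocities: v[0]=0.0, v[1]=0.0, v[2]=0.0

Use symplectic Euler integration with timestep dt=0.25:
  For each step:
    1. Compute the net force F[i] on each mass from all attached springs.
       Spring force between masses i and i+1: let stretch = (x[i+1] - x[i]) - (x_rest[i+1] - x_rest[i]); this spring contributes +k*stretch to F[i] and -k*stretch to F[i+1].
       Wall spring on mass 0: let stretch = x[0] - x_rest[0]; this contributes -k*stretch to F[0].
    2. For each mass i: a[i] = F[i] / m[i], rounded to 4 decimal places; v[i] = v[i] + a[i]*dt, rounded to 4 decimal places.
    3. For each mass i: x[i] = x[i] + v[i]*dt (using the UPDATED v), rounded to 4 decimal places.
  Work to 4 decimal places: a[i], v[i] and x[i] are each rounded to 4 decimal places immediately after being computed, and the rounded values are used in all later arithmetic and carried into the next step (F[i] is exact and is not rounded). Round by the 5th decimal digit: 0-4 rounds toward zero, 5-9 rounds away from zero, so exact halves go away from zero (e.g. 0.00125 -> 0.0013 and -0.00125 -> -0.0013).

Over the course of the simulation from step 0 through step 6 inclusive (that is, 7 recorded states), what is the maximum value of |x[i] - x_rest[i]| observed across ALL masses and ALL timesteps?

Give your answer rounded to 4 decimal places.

Step 0: x=[5.0000 4.0000 7.0000] v=[0.0000 0.0000 0.0000]
Step 1: x=[4.6250 4.2500 7.0000] v=[-1.5000 1.0000 0.0000]
Step 2: x=[3.9375 4.6953 7.0156] v=[-2.7500 1.7813 0.0625]
Step 3: x=[3.0513 5.2383 7.0737] v=[-3.5449 2.1719 0.2324]
Step 4: x=[2.1111 5.7593 7.2046] v=[-3.7610 2.0840 0.5236]
Step 5: x=[1.2669 6.1426 7.4327] v=[-3.3767 1.5333 0.9123]
Step 6: x=[0.6483 6.3018 7.7677] v=[-2.4745 0.6369 1.3398]
Max displacement = 2.3517

Answer: 2.3517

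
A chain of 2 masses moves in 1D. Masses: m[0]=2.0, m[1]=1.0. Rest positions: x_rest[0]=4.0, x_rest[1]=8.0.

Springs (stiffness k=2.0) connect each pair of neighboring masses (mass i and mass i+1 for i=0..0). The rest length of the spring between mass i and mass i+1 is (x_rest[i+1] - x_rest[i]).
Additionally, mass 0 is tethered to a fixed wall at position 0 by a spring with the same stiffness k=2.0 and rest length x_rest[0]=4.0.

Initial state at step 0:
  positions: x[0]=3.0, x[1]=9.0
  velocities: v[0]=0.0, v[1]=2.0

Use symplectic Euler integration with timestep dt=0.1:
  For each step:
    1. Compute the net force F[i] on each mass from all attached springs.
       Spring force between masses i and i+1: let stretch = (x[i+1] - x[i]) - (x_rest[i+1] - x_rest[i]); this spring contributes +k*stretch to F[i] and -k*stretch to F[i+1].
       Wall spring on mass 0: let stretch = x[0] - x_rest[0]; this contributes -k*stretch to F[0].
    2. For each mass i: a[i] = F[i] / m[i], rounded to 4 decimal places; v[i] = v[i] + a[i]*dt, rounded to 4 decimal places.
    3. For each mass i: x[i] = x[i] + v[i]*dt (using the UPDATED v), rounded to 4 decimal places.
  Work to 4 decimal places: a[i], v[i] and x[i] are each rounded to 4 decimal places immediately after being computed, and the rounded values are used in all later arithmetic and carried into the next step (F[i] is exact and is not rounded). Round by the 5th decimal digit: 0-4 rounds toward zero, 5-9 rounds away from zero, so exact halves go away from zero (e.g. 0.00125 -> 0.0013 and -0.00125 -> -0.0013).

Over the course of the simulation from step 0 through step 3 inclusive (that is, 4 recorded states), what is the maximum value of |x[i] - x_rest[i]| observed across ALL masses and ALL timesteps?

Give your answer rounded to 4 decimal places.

Answer: 1.3511

Derivation:
Step 0: x=[3.0000 9.0000] v=[0.0000 2.0000]
Step 1: x=[3.0300 9.1600] v=[0.3000 1.6000]
Step 2: x=[3.0910 9.2774] v=[0.6100 1.1740]
Step 3: x=[3.1830 9.3511] v=[0.9195 0.7367]
Max displacement = 1.3511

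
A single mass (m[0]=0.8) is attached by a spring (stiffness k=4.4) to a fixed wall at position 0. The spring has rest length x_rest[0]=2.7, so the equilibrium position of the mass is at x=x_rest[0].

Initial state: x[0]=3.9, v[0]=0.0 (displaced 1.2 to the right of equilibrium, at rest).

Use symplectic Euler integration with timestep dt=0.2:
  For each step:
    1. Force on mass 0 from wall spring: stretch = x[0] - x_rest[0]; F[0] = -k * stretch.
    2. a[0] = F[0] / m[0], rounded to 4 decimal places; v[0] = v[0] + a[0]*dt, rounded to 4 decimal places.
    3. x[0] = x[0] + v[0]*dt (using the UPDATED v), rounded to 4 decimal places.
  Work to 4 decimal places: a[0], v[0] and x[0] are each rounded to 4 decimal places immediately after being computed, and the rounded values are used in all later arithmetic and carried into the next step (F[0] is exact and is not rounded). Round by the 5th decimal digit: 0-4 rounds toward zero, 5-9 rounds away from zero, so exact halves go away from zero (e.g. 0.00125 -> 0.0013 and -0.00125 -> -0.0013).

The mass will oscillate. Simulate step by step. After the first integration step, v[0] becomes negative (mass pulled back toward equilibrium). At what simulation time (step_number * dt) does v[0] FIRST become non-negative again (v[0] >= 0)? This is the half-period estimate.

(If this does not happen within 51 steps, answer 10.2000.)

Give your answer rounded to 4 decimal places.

Step 0: x=[3.9000] v=[0.0000]
Step 1: x=[3.6360] v=[-1.3200]
Step 2: x=[3.1661] v=[-2.3496]
Step 3: x=[2.5936] v=[-2.8623]
Step 4: x=[2.0445] v=[-2.7453]
Step 5: x=[1.6397] v=[-2.0242]
Step 6: x=[1.4681] v=[-0.8579]
Step 7: x=[1.5675] v=[0.4972]
First v>=0 after going negative at step 7, time=1.4000

Answer: 1.4000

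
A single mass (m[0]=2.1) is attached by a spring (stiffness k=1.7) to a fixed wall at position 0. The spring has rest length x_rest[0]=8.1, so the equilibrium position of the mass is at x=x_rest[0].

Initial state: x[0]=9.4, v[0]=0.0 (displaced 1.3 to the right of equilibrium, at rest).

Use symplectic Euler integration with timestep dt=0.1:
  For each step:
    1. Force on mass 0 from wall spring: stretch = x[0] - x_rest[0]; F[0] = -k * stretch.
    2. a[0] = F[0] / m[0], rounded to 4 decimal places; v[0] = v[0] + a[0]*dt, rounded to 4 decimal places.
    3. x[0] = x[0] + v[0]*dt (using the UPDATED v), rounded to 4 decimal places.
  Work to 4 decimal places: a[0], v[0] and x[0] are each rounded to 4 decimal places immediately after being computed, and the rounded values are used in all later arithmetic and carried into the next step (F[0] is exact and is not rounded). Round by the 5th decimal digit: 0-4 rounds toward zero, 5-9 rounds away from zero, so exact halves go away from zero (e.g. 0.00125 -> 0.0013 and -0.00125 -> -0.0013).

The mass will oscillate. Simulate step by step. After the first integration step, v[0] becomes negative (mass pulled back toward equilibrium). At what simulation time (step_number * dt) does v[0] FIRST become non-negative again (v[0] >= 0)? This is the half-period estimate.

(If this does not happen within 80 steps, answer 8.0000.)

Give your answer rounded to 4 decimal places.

Step 0: x=[9.4000] v=[0.0000]
Step 1: x=[9.3895] v=[-0.1052]
Step 2: x=[9.3685] v=[-0.2096]
Step 3: x=[9.3373] v=[-0.3123]
Step 4: x=[9.2961] v=[-0.4125]
Step 5: x=[9.2452] v=[-0.5093]
Step 6: x=[9.1850] v=[-0.6020]
Step 7: x=[9.1160] v=[-0.6898]
Step 8: x=[9.0388] v=[-0.7721]
Step 9: x=[8.9540] v=[-0.8481]
Step 10: x=[8.8623] v=[-0.9172]
Step 11: x=[8.7644] v=[-0.9789]
Step 12: x=[8.6611] v=[-1.0327]
Step 13: x=[8.5533] v=[-1.0781]
Step 14: x=[8.4418] v=[-1.1148]
Step 15: x=[8.3276] v=[-1.1425]
Step 16: x=[8.2115] v=[-1.1609]
Step 17: x=[8.0945] v=[-1.1699]
Step 18: x=[7.9776] v=[-1.1695]
Step 19: x=[7.8616] v=[-1.1596]
Step 20: x=[7.7476] v=[-1.1403]
Step 21: x=[7.6364] v=[-1.1118]
Step 22: x=[7.5290] v=[-1.0743]
Step 23: x=[7.4262] v=[-1.0281]
Step 24: x=[7.3288] v=[-0.9736]
Step 25: x=[7.2377] v=[-0.9112]
Step 26: x=[7.1536] v=[-0.8414]
Step 27: x=[7.0771] v=[-0.7648]
Step 28: x=[7.0089] v=[-0.6820]
Step 29: x=[6.9495] v=[-0.5937]
Step 30: x=[6.8994] v=[-0.5006]
Step 31: x=[6.8591] v=[-0.4034]
Step 32: x=[6.8288] v=[-0.3030]
Step 33: x=[6.8088] v=[-0.2001]
Step 34: x=[6.7992] v=[-0.0956]
Step 35: x=[6.8002] v=[0.0097]
First v>=0 after going negative at step 35, time=3.5000

Answer: 3.5000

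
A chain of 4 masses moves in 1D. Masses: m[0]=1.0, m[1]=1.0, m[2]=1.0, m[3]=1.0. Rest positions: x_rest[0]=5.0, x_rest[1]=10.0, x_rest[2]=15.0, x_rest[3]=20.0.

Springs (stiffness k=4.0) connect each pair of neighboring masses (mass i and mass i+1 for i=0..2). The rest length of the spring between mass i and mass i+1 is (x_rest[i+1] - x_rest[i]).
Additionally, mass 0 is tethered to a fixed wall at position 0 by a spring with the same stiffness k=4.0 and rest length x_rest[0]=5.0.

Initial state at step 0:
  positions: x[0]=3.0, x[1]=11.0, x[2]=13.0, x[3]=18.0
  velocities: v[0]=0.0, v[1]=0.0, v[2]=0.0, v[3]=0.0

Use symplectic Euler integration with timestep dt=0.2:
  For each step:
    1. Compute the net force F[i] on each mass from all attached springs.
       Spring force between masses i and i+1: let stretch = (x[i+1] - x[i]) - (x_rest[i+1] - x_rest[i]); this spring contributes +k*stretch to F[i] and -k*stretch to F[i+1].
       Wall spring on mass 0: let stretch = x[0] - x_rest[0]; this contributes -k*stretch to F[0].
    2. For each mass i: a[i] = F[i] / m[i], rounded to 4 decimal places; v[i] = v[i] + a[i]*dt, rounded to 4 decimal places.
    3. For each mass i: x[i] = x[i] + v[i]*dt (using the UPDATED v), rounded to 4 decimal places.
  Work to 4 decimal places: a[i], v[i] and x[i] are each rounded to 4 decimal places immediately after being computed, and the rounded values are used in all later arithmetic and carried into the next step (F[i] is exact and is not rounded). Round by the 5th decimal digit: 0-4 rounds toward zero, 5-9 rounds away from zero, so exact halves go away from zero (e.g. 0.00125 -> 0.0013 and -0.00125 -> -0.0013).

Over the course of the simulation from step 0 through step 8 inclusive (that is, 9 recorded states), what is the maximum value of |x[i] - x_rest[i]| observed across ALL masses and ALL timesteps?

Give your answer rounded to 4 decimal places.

Answer: 2.7157

Derivation:
Step 0: x=[3.0000 11.0000 13.0000 18.0000] v=[0.0000 0.0000 0.0000 0.0000]
Step 1: x=[3.8000 10.0400 13.4800 18.0000] v=[4.0000 -4.8000 2.4000 0.0000]
Step 2: x=[4.9904 8.6320 14.1328 18.0768] v=[5.9520 -7.0400 3.2640 0.3840]
Step 3: x=[5.9650 7.5215 14.5365 18.3226] v=[4.8730 -5.5526 2.0186 1.2288]
Step 4: x=[6.2342 7.2843 14.4236 18.7626] v=[1.3462 -1.1858 -0.5645 2.1999]
Step 5: x=[5.6740 8.0214 13.8627 19.3083] v=[-2.8011 3.6856 -2.8047 2.7287]
Step 6: x=[4.5815 9.3175 13.2384 19.7827] v=[-5.4624 6.4807 -3.1213 2.3722]
Step 7: x=[3.5137 10.4832 13.0339 20.0101] v=[-5.3388 5.8286 -1.0226 1.1368]
Step 8: x=[2.9989 10.9419 13.5375 19.9213] v=[-2.5742 2.2936 2.5178 -0.4442]
Max displacement = 2.7157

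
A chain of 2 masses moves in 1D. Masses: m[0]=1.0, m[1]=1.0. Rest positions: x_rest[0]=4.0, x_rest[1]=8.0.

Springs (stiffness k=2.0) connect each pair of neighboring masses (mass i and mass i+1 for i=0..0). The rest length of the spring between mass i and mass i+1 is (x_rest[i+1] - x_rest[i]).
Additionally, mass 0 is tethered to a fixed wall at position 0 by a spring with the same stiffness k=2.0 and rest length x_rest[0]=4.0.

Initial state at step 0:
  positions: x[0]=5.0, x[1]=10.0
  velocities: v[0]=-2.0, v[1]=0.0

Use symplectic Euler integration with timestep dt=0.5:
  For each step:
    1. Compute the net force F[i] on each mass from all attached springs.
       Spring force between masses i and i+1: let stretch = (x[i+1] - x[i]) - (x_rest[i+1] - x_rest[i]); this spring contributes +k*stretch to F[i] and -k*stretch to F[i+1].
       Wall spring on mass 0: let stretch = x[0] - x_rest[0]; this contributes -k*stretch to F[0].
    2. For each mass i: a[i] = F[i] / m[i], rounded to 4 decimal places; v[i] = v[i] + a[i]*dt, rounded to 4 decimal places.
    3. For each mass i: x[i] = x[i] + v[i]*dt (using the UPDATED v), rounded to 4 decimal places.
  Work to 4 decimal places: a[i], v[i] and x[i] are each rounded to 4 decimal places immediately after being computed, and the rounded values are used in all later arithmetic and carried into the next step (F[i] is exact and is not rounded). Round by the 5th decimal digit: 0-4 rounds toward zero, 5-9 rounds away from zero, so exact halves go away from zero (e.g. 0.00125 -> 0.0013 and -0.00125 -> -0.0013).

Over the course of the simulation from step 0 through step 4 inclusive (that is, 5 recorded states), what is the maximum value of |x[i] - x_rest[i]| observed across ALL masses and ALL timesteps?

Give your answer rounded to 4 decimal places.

Step 0: x=[5.0000 10.0000] v=[-2.0000 0.0000]
Step 1: x=[4.0000 9.5000] v=[-2.0000 -1.0000]
Step 2: x=[3.7500 8.2500] v=[-0.5000 -2.5000]
Step 3: x=[3.8750 6.7500] v=[0.2500 -3.0000]
Step 4: x=[3.5000 5.8125] v=[-0.7500 -1.8750]
Max displacement = 2.1875

Answer: 2.1875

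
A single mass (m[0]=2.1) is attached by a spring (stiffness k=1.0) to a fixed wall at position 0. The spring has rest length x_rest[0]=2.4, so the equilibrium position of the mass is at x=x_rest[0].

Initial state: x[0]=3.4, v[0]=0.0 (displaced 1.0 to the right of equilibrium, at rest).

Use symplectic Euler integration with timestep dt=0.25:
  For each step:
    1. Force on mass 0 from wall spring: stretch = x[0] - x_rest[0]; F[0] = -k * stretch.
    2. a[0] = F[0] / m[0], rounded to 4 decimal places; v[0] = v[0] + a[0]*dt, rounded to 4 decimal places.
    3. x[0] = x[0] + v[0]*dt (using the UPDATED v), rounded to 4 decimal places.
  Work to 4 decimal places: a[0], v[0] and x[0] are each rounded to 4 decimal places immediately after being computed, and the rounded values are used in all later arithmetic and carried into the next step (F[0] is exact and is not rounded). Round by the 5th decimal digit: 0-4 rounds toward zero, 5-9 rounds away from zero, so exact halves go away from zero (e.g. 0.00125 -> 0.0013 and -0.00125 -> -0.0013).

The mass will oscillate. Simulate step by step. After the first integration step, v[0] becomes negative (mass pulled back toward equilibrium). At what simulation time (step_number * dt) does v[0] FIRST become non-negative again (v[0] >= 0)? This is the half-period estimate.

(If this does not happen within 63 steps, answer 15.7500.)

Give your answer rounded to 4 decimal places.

Answer: 4.7500

Derivation:
Step 0: x=[3.4000] v=[0.0000]
Step 1: x=[3.3702] v=[-0.1191]
Step 2: x=[3.3116] v=[-0.2346]
Step 3: x=[3.2258] v=[-0.3431]
Step 4: x=[3.1155] v=[-0.4414]
Step 5: x=[2.9839] v=[-0.5266]
Step 6: x=[2.8349] v=[-0.5961]
Step 7: x=[2.6729] v=[-0.6479]
Step 8: x=[2.5028] v=[-0.6804]
Step 9: x=[2.3296] v=[-0.6927]
Step 10: x=[2.1585] v=[-0.6843]
Step 11: x=[1.9946] v=[-0.6556]
Step 12: x=[1.8428] v=[-0.6074]
Step 13: x=[1.7075] v=[-0.5411]
Step 14: x=[1.5928] v=[-0.4587]
Step 15: x=[1.5022] v=[-0.3626]
Step 16: x=[1.4383] v=[-0.2557]
Step 17: x=[1.4030] v=[-0.1412]
Step 18: x=[1.3974] v=[-0.0225]
Step 19: x=[1.4216] v=[0.0969]
First v>=0 after going negative at step 19, time=4.7500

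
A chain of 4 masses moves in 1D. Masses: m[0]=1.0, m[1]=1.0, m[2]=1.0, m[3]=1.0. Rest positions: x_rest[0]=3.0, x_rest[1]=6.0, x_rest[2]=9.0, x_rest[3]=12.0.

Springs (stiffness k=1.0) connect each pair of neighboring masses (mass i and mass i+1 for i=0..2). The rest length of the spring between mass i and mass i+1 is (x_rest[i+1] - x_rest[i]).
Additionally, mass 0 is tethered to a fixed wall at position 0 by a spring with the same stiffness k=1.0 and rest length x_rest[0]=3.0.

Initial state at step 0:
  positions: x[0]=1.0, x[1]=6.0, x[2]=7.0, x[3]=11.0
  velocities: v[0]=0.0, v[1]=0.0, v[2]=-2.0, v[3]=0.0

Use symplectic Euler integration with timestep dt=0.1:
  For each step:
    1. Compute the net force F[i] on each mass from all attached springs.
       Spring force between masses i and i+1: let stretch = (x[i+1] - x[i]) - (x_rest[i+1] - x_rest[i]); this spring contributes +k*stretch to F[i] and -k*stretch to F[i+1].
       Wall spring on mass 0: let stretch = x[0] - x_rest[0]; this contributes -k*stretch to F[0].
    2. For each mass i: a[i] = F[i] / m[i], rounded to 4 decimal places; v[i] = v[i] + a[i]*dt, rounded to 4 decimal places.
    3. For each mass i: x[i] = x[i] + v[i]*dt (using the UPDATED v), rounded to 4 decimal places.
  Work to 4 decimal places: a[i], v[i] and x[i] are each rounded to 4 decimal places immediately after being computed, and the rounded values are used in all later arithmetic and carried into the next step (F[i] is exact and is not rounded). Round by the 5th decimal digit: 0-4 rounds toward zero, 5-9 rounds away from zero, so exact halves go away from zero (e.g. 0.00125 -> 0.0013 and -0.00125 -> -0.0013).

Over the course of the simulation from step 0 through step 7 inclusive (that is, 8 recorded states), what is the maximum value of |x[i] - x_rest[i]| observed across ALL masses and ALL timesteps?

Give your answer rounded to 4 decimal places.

Step 0: x=[1.0000 6.0000 7.0000 11.0000] v=[0.0000 0.0000 -2.0000 0.0000]
Step 1: x=[1.0400 5.9600 6.8300 10.9900] v=[0.4000 -0.4000 -1.7000 -0.1000]
Step 2: x=[1.1188 5.8795 6.6929 10.9684] v=[0.7880 -0.8050 -1.3710 -0.2160]
Step 3: x=[1.2340 5.7595 6.5904 10.9340] v=[1.1522 -1.1997 -1.0248 -0.3436]
Step 4: x=[1.3821 5.6026 6.5231 10.8862] v=[1.4814 -1.5692 -0.6735 -0.4780]
Step 5: x=[1.5586 5.4127 6.4902 10.8248] v=[1.7652 -1.8992 -0.3292 -0.6143]
Step 6: x=[1.7581 5.1950 6.4899 10.7500] v=[1.9948 -2.1769 -0.0035 -0.7478]
Step 7: x=[1.9744 4.9559 6.5192 10.6626] v=[2.1627 -2.3911 0.2930 -0.8738]
Max displacement = 2.5101

Answer: 2.5101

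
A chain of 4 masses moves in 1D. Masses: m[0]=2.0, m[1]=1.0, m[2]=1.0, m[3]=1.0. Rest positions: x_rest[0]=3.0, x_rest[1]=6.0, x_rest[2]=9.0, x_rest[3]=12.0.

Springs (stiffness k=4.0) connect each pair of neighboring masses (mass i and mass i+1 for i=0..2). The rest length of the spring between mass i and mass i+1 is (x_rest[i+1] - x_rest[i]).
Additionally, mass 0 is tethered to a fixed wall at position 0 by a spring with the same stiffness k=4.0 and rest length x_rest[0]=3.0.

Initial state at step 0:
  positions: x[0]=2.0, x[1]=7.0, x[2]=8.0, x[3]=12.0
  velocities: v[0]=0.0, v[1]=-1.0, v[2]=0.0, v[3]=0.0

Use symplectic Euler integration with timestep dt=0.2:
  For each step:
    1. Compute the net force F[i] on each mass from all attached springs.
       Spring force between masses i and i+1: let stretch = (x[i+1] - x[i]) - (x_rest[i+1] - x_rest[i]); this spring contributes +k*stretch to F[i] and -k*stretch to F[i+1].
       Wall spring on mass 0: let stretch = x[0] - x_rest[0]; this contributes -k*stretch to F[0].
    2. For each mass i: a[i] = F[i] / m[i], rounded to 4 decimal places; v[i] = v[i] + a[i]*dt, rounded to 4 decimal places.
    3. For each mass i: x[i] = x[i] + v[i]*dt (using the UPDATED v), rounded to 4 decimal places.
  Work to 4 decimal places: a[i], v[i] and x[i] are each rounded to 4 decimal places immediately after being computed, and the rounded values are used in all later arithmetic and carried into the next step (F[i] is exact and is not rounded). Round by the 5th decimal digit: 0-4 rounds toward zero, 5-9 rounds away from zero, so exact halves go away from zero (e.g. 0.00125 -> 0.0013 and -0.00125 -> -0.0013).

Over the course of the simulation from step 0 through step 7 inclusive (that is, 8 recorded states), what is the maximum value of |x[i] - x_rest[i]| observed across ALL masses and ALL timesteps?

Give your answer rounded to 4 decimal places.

Answer: 1.9646

Derivation:
Step 0: x=[2.0000 7.0000 8.0000 12.0000] v=[0.0000 -1.0000 0.0000 0.0000]
Step 1: x=[2.2400 6.1600 8.4800 11.8400] v=[1.2000 -4.2000 2.4000 -0.8000]
Step 2: x=[2.6144 5.0640 9.1264 11.6224] v=[1.8720 -5.4800 3.2320 -1.0880]
Step 3: x=[2.9756 4.2260 9.5222 11.4854] v=[1.8061 -4.1898 1.9789 -0.6848]
Step 4: x=[3.1988 4.0354 9.3847 11.5143] v=[1.1160 -0.9532 -0.6875 0.1446]
Step 5: x=[3.2330 4.5668 8.7320 11.6825] v=[0.1711 2.6570 -3.2633 0.8409]
Step 6: x=[3.1153 5.5512 7.8850 11.8586] v=[-0.5886 4.9221 -4.2351 0.8805]
Step 7: x=[2.9432 6.5193 7.3003 11.8789] v=[-0.8604 4.8404 -2.9233 0.1016]
Max displacement = 1.9646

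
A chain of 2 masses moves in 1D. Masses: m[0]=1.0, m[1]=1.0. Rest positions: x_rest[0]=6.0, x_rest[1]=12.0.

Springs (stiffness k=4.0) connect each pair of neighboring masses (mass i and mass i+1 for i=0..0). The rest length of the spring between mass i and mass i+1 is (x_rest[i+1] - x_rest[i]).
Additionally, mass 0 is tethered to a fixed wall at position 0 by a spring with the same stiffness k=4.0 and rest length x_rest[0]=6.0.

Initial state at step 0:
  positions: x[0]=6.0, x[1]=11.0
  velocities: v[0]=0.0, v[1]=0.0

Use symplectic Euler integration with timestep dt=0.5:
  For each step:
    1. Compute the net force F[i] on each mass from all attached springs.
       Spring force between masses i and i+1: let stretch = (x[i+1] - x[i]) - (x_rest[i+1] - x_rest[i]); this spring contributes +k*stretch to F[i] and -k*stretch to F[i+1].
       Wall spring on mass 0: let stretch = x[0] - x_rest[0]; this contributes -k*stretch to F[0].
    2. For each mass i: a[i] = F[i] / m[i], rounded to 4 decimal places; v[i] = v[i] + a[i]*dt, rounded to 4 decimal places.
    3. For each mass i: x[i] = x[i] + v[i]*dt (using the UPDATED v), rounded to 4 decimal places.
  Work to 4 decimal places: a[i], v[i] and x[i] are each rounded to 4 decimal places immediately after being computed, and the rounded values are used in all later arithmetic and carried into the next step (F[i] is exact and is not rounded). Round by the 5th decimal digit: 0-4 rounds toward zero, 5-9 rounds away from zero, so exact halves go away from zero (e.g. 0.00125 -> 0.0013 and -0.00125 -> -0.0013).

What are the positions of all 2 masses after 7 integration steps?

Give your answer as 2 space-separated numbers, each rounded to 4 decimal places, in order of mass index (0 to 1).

Step 0: x=[6.0000 11.0000] v=[0.0000 0.0000]
Step 1: x=[5.0000 12.0000] v=[-2.0000 2.0000]
Step 2: x=[6.0000 12.0000] v=[2.0000 0.0000]
Step 3: x=[7.0000 12.0000] v=[2.0000 0.0000]
Step 4: x=[6.0000 13.0000] v=[-2.0000 2.0000]
Step 5: x=[6.0000 13.0000] v=[0.0000 0.0000]
Step 6: x=[7.0000 12.0000] v=[2.0000 -2.0000]
Step 7: x=[6.0000 12.0000] v=[-2.0000 0.0000]

Answer: 6.0000 12.0000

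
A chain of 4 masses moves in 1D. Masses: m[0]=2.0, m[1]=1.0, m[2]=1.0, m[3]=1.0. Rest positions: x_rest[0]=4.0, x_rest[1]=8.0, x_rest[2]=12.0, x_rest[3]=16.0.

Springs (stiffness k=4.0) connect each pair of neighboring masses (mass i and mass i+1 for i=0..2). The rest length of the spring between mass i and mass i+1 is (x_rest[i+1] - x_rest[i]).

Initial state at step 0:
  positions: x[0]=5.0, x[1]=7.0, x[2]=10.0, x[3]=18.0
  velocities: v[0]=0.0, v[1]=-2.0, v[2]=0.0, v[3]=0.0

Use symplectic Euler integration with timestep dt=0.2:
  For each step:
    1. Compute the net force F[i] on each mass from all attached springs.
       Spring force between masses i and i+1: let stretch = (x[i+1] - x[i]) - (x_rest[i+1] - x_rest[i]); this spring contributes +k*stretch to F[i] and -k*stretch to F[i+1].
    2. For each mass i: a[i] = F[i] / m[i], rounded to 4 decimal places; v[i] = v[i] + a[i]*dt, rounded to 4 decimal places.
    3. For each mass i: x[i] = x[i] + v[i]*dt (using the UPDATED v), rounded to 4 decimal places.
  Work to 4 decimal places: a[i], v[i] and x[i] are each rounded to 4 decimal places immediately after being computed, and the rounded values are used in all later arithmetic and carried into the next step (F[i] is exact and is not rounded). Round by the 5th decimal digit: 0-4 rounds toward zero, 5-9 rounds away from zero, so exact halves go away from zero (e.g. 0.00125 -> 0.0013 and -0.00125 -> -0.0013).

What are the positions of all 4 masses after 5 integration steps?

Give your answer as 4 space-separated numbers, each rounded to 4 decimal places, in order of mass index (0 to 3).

Answer: 3.0958 9.3168 13.3751 14.1163

Derivation:
Step 0: x=[5.0000 7.0000 10.0000 18.0000] v=[0.0000 -2.0000 0.0000 0.0000]
Step 1: x=[4.8400 6.7600 10.8000 17.3600] v=[-0.8000 -1.2000 4.0000 -3.2000]
Step 2: x=[4.5136 6.8592 12.0032 16.3104] v=[-1.6320 0.4960 6.0160 -5.2480]
Step 3: x=[4.0548 7.4061 13.0725 15.2116] v=[-2.2938 2.7347 5.3466 -5.4938]
Step 4: x=[3.5441 8.3235 13.5775 14.4106] v=[-2.5533 4.5868 2.5248 -4.0051]
Step 5: x=[3.0958 9.3168 13.3751 14.1163] v=[-2.2415 4.9665 -1.0119 -1.4716]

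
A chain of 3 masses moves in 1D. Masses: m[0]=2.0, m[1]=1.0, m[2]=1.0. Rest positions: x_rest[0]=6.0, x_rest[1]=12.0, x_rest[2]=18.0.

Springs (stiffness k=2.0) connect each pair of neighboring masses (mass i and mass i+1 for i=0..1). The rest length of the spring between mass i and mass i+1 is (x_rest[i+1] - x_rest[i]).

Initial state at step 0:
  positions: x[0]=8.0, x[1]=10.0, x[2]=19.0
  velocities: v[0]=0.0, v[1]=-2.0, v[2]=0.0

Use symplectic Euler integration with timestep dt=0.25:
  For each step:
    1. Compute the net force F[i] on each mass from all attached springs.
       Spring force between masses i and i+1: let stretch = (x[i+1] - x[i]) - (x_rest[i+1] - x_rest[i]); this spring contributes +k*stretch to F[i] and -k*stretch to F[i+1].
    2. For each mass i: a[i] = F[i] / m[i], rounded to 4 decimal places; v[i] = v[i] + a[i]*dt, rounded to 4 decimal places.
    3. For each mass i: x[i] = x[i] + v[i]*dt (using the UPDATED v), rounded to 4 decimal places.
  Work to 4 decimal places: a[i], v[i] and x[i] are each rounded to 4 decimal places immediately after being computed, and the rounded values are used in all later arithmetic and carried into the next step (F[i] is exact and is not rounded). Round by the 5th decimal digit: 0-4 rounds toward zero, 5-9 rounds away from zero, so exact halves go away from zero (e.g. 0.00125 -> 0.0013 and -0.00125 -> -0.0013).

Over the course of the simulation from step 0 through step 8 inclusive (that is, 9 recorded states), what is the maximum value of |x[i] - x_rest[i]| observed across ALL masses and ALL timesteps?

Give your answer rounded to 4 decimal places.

Answer: 2.5093

Derivation:
Step 0: x=[8.0000 10.0000 19.0000] v=[0.0000 -2.0000 0.0000]
Step 1: x=[7.7500 10.3750 18.6250] v=[-1.0000 1.5000 -1.5000]
Step 2: x=[7.2891 11.4531 17.9688] v=[-1.8438 4.3125 -2.6250]
Step 3: x=[6.7134 12.8252 17.2481] v=[-2.3028 5.4884 -2.8829]
Step 4: x=[6.1447 13.9862 16.7245] v=[-2.2749 4.6440 -2.0944]
Step 5: x=[5.6911 14.5093 16.6086] v=[-1.8145 2.0924 -0.4636]
Step 6: x=[5.4136 14.1925 16.9803] v=[-1.1100 -1.2671 1.4868]
Step 7: x=[5.3098 13.1268 17.7535] v=[-0.4153 -4.2627 3.0929]
Step 8: x=[5.3196 11.6623 18.6984] v=[0.0390 -5.8579 3.7796]
Max displacement = 2.5093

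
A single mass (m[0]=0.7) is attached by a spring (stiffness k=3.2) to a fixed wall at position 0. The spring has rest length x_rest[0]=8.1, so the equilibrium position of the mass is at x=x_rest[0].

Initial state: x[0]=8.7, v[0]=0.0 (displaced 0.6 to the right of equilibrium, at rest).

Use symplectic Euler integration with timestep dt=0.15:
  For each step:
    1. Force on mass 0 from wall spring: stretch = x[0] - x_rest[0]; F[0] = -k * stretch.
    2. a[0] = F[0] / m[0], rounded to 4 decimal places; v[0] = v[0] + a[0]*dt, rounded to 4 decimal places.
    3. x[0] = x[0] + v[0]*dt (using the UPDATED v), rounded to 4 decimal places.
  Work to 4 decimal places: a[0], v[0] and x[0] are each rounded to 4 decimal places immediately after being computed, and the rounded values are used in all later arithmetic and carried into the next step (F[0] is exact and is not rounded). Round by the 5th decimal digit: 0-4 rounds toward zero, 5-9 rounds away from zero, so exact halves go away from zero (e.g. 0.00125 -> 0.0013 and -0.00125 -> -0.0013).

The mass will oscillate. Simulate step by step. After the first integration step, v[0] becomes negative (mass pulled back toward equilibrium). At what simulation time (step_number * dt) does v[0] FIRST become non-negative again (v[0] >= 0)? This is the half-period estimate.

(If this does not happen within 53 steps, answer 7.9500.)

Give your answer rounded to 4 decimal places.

Step 0: x=[8.7000] v=[0.0000]
Step 1: x=[8.6383] v=[-0.4114]
Step 2: x=[8.5212] v=[-0.7805]
Step 3: x=[8.3608] v=[-1.0693]
Step 4: x=[8.1736] v=[-1.2481]
Step 5: x=[7.9788] v=[-1.2986]
Step 6: x=[7.7965] v=[-1.2155]
Step 7: x=[7.6454] v=[-1.0074]
Step 8: x=[7.5410] v=[-0.6957]
Step 9: x=[7.4941] v=[-0.3124]
Step 10: x=[7.5096] v=[0.1031]
First v>=0 after going negative at step 10, time=1.5000

Answer: 1.5000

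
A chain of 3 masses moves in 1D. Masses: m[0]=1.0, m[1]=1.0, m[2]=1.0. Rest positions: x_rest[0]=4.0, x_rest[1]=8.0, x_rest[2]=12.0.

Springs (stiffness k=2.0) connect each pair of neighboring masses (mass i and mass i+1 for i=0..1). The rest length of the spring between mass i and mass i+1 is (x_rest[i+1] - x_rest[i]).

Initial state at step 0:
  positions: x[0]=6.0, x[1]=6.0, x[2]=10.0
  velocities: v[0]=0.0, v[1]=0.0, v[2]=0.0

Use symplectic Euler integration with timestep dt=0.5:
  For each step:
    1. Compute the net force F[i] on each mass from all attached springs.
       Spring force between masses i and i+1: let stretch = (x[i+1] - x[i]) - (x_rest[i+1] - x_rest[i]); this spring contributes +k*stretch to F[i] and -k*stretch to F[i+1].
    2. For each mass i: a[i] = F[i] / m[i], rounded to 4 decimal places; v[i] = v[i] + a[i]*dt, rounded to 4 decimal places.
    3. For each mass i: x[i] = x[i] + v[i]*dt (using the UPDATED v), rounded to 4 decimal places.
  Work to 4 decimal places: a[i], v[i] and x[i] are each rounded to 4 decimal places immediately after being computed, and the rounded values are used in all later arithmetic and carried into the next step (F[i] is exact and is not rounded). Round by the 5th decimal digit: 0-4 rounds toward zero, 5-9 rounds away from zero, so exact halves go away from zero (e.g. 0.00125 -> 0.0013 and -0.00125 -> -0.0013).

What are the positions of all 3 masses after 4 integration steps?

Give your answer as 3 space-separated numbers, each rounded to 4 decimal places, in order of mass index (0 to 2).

Answer: 2.0000 5.7500 14.2500

Derivation:
Step 0: x=[6.0000 6.0000 10.0000] v=[0.0000 0.0000 0.0000]
Step 1: x=[4.0000 8.0000 10.0000] v=[-4.0000 4.0000 0.0000]
Step 2: x=[2.0000 9.0000 11.0000] v=[-4.0000 2.0000 2.0000]
Step 3: x=[1.5000 7.5000 13.0000] v=[-1.0000 -3.0000 4.0000]
Step 4: x=[2.0000 5.7500 14.2500] v=[1.0000 -3.5000 2.5000]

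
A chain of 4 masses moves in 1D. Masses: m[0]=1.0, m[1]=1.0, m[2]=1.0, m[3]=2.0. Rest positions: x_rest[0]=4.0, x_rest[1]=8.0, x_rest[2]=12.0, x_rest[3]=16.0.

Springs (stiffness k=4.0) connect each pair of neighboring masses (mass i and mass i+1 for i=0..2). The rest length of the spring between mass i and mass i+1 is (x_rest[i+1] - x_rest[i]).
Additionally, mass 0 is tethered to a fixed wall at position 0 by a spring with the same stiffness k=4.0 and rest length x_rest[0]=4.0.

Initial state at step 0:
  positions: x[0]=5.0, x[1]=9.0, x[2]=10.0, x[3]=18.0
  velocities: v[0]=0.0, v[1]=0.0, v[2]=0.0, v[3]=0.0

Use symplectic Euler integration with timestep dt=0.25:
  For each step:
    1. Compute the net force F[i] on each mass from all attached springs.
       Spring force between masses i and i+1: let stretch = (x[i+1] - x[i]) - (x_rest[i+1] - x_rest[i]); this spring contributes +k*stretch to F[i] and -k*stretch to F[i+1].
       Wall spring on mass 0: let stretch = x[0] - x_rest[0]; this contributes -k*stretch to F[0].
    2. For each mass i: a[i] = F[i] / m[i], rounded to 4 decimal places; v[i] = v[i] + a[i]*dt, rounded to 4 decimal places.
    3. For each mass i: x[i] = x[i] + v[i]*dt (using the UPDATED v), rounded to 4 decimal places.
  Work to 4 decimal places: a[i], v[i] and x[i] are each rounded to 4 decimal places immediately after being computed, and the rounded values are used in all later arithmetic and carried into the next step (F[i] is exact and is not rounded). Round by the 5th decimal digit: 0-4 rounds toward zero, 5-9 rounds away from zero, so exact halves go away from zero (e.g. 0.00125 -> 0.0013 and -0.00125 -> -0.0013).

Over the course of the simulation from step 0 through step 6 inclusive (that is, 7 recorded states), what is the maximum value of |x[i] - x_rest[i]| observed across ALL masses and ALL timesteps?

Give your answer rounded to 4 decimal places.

Answer: 3.4141

Derivation:
Step 0: x=[5.0000 9.0000 10.0000 18.0000] v=[0.0000 0.0000 0.0000 0.0000]
Step 1: x=[4.7500 8.2500 11.7500 17.5000] v=[-1.0000 -3.0000 7.0000 -2.0000]
Step 2: x=[4.1875 7.5000 14.0625 16.7813] v=[-2.2500 -3.0000 9.2500 -2.8750]
Step 3: x=[3.4063 7.5625 15.4141 16.2227] v=[-3.1250 0.2500 5.4063 -2.2344]
Step 4: x=[2.8125 8.5489 15.0049 16.0630] v=[-2.3751 3.9454 -1.6367 -0.6387]
Step 5: x=[2.9497 9.7152 13.2463 16.2711] v=[0.5488 4.6650 -7.0346 0.8323]
Step 6: x=[4.0409 10.0729 11.3611 16.6011] v=[4.3646 1.4306 -7.5409 1.3199]
Max displacement = 3.4141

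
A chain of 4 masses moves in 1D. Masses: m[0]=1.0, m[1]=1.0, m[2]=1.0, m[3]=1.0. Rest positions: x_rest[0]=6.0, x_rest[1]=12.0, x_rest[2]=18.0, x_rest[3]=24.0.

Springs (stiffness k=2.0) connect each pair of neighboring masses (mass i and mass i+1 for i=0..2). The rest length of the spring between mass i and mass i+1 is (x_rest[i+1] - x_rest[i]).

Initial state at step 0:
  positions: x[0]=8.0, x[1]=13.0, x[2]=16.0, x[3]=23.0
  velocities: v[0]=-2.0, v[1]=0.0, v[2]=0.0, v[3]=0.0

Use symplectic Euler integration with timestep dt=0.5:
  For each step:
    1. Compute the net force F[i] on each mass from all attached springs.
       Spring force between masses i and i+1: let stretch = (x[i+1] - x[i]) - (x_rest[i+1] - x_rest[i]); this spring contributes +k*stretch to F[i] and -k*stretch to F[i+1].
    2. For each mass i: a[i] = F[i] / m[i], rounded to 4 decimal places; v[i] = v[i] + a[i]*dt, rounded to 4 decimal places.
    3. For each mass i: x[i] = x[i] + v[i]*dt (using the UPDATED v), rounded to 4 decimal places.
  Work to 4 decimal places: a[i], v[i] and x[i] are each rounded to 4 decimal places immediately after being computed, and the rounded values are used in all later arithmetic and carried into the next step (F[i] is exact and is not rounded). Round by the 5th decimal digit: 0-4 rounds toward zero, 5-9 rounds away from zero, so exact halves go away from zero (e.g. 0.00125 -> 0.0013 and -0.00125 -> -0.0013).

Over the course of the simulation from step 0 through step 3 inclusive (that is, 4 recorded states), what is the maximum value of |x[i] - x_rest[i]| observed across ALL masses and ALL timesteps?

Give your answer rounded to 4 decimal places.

Answer: 2.7500

Derivation:
Step 0: x=[8.0000 13.0000 16.0000 23.0000] v=[-2.0000 0.0000 0.0000 0.0000]
Step 1: x=[6.5000 12.0000 18.0000 22.5000] v=[-3.0000 -2.0000 4.0000 -1.0000]
Step 2: x=[4.7500 11.2500 19.2500 22.7500] v=[-3.5000 -1.5000 2.5000 0.5000]
Step 3: x=[3.2500 11.2500 18.2500 24.2500] v=[-3.0000 0.0000 -2.0000 3.0000]
Max displacement = 2.7500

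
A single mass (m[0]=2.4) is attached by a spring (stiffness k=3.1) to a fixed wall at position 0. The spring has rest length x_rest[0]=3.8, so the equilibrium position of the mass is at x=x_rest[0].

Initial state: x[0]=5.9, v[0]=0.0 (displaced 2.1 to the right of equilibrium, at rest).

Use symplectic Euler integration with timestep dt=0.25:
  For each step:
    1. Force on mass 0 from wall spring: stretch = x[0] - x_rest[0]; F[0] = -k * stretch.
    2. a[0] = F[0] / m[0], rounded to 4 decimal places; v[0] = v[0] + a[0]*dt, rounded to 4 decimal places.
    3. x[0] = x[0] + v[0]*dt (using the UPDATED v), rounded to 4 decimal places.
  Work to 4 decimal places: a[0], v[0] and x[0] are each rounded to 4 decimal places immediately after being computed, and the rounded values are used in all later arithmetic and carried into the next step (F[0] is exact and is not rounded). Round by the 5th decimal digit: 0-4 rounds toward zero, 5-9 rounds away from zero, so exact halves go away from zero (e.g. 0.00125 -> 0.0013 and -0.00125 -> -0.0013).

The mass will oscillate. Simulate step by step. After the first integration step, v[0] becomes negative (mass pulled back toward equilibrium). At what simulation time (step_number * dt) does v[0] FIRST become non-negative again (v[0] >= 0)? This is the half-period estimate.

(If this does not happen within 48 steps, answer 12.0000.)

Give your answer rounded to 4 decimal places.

Step 0: x=[5.9000] v=[0.0000]
Step 1: x=[5.7305] v=[-0.6781]
Step 2: x=[5.4051] v=[-1.3015]
Step 3: x=[4.9502] v=[-1.8198]
Step 4: x=[4.4024] v=[-2.1912]
Step 5: x=[3.8060] v=[-2.3857]
Step 6: x=[3.2091] v=[-2.3877]
Step 7: x=[2.6599] v=[-2.1969]
Step 8: x=[2.2027] v=[-1.8288]
Step 9: x=[1.8745] v=[-1.3130]
Step 10: x=[1.7017] v=[-0.6912]
Step 11: x=[1.6983] v=[-0.0136]
Step 12: x=[1.8646] v=[0.6651]
First v>=0 after going negative at step 12, time=3.0000

Answer: 3.0000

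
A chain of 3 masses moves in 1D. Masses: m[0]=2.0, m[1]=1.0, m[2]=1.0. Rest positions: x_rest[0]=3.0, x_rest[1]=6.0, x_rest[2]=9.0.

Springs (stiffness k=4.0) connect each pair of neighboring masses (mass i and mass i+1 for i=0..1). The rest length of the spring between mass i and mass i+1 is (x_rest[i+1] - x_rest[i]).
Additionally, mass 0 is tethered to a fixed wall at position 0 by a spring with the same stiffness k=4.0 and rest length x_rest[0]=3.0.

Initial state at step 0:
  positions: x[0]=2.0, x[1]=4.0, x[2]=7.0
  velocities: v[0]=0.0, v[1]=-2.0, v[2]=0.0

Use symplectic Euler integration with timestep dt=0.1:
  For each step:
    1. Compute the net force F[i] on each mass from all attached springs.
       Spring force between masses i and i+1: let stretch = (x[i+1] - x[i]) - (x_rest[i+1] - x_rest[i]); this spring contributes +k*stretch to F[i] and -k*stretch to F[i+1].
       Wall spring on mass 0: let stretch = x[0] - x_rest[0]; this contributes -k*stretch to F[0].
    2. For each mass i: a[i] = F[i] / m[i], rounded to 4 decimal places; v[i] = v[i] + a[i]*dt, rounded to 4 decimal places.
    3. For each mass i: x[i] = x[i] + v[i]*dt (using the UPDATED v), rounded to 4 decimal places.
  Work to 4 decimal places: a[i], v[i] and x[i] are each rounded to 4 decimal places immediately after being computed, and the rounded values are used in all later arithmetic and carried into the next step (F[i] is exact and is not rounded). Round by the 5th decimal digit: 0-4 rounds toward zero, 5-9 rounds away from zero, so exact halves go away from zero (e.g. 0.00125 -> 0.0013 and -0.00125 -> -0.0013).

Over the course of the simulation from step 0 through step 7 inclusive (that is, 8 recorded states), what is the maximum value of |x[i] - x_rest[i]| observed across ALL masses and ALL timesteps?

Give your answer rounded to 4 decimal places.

Answer: 2.3134

Derivation:
Step 0: x=[2.0000 4.0000 7.0000] v=[0.0000 -2.0000 0.0000]
Step 1: x=[2.0000 3.8400 7.0000] v=[0.0000 -1.6000 0.0000]
Step 2: x=[1.9968 3.7328 6.9936] v=[-0.0320 -1.0720 -0.0640]
Step 3: x=[1.9884 3.6866 6.9768] v=[-0.0842 -0.4621 -0.1683]
Step 4: x=[1.9742 3.7041 6.9484] v=[-0.1422 0.1747 -0.2844]
Step 5: x=[1.9551 3.7822 6.9102] v=[-0.1911 0.7805 -0.3821]
Step 6: x=[1.9334 3.9123 6.8669] v=[-0.2167 1.3009 -0.4333]
Step 7: x=[1.9126 4.0814 6.8254] v=[-0.2076 1.6912 -0.4151]
Max displacement = 2.3134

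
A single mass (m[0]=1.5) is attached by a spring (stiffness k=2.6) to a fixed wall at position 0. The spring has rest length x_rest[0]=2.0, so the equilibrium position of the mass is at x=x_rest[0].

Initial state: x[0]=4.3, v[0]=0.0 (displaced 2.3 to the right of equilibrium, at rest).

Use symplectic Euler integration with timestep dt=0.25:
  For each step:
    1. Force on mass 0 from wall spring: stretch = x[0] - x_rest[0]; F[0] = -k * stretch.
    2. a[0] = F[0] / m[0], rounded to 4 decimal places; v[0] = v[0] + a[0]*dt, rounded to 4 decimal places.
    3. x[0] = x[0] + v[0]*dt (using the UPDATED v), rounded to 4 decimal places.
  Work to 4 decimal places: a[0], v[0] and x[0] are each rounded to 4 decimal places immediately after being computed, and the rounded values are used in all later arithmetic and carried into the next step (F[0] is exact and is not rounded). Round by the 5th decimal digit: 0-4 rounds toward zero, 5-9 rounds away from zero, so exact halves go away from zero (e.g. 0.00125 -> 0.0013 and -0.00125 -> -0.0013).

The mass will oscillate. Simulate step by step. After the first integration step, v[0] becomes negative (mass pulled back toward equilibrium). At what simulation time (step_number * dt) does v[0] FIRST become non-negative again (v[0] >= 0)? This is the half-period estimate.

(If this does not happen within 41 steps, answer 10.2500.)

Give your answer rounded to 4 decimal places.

Step 0: x=[4.3000] v=[0.0000]
Step 1: x=[4.0508] v=[-0.9967]
Step 2: x=[3.5795] v=[-1.8854]
Step 3: x=[2.9370] v=[-2.5699]
Step 4: x=[2.1930] v=[-2.9759]
Step 5: x=[1.4281] v=[-3.0595]
Step 6: x=[0.7252] v=[-2.8117]
Step 7: x=[0.1604] v=[-2.2593]
Step 8: x=[-0.2052] v=[-1.4622]
Step 9: x=[-0.3319] v=[-0.5066]
Step 10: x=[-0.2059] v=[0.5039]
First v>=0 after going negative at step 10, time=2.5000

Answer: 2.5000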